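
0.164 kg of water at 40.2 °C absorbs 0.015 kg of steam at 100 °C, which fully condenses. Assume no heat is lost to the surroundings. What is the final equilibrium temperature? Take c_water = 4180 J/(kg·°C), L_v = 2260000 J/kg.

Let T be the final temperature. ΣQ_i = 0:
steam→water at 100 °C releases m L_v = 0.015×2260000 = 33900
  condensate cools 100→T: 0.015×4180×(T − 100) = 62.7(T − 100)
  original water: 685.52(T − 40.2)
748.22 T = 33900 + 6270 + 27558 = 67728
T ≈ 90.52 °C (< 100 °C, so full condensation is consistent).

T_f ≈ 90.5 °C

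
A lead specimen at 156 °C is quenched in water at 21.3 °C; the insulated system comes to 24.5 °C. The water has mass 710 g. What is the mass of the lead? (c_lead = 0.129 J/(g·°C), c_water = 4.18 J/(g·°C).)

Setting the total heat transfer to zero:
m·0.129·(24.5 − 156) + 710·4.18·(24.5 − 21.3) = 0
-16.96 m = -9497
m = -9497/-16.96 ≈ 559.8 g

m ≈ 560 g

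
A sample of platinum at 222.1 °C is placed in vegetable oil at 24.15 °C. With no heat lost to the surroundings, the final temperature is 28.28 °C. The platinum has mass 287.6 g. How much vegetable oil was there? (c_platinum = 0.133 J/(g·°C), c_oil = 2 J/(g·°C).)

m ≈ 898 g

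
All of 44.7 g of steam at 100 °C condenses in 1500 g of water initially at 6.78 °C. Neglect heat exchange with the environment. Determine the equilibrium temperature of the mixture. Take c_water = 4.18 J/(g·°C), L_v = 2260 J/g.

T_f ≈ 25.1 °C

Setting the total heat transfer to zero:
steam→water at 100 °C releases m L_v = 44.7×2260 = 101022
  condensed water 100 °C→T: 186.85(T − 100)
  original water: 6270(T − 6.78)
6456.8 T = 101022 + 18685 + 42511 = 162217
T ≈ 25.12 °C (< 100 °C, so full condensation is consistent).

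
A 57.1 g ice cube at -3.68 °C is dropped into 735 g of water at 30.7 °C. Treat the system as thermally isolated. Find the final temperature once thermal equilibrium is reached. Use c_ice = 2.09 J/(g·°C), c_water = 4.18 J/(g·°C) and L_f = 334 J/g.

T_f ≈ 22.6 °C

Conservation of energy gives ΣQ = 0:
warm ice to 0 °C: 57.1·2.09·(0 − (-3.68)) = 439.17; fusion: m_ice L_f = 57.1·334 = 19071; meltwater 0→T: 57.1·4.18·T = 238.68 T; water cools: 735·4.18·(T − 30.7) = 3072.3(T − 30.7)
3311 T = 94320 − 19511 = 74809
T ≈ 22.59 °C (positive, so assuming full melt was valid).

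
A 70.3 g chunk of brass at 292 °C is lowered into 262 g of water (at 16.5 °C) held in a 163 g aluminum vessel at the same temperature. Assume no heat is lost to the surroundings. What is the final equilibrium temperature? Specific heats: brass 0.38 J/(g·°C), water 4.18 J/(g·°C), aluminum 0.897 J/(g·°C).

Energy conservation, ΣQ = 0:
70.3×0.38×(T − 292) + 262×4.18×(T − 16.5) + 163×0.897×(T − 16.5) = 0
26.71(T − 292) + 1095.2(T − 16.5) + 146.21(T − 16.5) = 0
(26.71 + 1095.2 + 146.21) T = 26.71×292 + 1095.2×16.5 + 146.21×16.5
T = 28283 / 1268.1 = 22.3 °C

T_f ≈ 22.3 °C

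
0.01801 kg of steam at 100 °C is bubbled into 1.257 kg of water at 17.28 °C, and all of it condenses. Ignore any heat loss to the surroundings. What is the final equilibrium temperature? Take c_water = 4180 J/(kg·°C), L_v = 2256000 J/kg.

T_f ≈ 26.1 °C

Let T be the final temperature. ΣQ_i = 0:
condense steam: −0.01801·2256000 = −40631; condensed water 100 °C→T: 75.28(T − 100); water warms: 1.257·4180·(T − 17.28) = 5254.3(T − 17.28)
5329.5 T = 40631 + 7528.2 + 90794 = 138952
T ≈ 26.07 °C — below 100 °C, confirming all the steam condensed.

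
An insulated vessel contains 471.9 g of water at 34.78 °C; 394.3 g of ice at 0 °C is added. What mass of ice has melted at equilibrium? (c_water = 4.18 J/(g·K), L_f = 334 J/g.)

m_melted ≈ 205 g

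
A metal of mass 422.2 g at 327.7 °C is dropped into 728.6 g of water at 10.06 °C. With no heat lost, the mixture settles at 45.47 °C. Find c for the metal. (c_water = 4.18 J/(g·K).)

m_s c (T_s − T_f) = m_water c_water (T_f − T_0):
422.2×c×(327.7 − 45.47) = 728.6×4.18×(45.47 − 10.06)
119158 c = 107843  ⇒  c ≈ 0.905 J/(g·K)

c ≈ 0.905 J/(g·K)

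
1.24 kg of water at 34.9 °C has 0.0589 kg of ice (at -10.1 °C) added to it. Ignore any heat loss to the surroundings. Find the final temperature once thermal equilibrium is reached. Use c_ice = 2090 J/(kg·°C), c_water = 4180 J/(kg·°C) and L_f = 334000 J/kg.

Taking heat into each body as positive, Σ m c ΔT = 0:
ice -10.1→0 °C: 0.0589·2090·10.1 = 1243.3
  melt ice: 0.0589·334000 = 19673
  warm the meltwater: 246.2 T
  water cools: 1.24·4180·(T − 34.9) = 5183.2(T − 34.9)
5429.4 T = 180894 − 20916 = 159978
T ≈ 29.47 °C (positive, so assuming full melt was valid).

T_f ≈ 29.5 °C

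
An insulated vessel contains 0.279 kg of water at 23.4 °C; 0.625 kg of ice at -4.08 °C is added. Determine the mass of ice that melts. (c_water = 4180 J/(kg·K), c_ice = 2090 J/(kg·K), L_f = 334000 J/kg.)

Heat available from the water dropping to 0 °C: 0.279×4180×23.4 = 27290 J.
Warming the ice to 0 °C takes 0.625×2090×4.08 = 5329.5 J, leaving 21960 J for melting.
Melting all 0.625 kg of ice would need 0.625×334000 = 208750 J.
That's not enough to melt it all — equilibrium is at 0 °C with ice remaining.
m_melt = 21960 / L_f = 0.06575 kg.

m_melted ≈ 0.0657 kg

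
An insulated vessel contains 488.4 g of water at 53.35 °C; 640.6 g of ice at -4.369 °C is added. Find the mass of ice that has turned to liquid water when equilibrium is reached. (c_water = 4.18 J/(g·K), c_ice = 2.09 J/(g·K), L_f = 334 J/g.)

m_melted ≈ 309 g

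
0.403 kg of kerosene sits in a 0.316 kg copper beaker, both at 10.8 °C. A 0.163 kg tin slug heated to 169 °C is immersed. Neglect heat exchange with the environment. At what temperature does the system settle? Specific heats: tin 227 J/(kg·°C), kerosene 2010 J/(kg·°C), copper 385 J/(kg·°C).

With ΣQ=0 the equilibrium temperature is the m·c-weighted mean:
T_f = (37*169 + 810.03*10.8 + 121.66*10.8) / (37 + 810.03 + 121.66)
    = 16315 / 968.69 ≈ 16.84 °C

T_f ≈ 16.8 °C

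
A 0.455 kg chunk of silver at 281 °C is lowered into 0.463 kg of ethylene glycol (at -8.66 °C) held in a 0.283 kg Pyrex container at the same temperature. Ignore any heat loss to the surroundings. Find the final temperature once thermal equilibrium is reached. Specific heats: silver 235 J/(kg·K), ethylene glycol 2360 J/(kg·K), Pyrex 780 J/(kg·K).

Conservation of energy gives ΣQ = 0:
0.455×235×(T − 281) + 0.463×2360×(T − (-8.66)) + 0.283×780×(T − (-8.66)) = 0
106.92(T − 281) + 1092.7(T − (-8.66)) + 220.74(T − (-8.66)) = 0
(106.92 + 1092.7 + 220.74) T = 106.92×281 + 1092.7×(-8.66) + 220.74×(-8.66)
T = 18672/1420.3 ≈ 13.15 °C

T_f ≈ 13.1 °C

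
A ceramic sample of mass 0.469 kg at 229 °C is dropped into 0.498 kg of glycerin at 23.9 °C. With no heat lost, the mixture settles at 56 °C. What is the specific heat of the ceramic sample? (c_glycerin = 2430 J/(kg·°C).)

c ≈ 479 J/(kg·°C)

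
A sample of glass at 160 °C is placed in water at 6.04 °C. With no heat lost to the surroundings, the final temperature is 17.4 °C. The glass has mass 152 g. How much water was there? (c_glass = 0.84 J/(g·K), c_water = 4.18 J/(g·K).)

m ≈ 383 g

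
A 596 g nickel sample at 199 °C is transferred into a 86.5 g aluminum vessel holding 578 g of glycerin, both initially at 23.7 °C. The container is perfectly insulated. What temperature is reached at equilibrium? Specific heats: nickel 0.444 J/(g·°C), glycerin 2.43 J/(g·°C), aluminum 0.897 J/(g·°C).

T_f = Σ m_i c_i T_i / Σ m_i c_i:
T_f = (264.62*199 + 1404.5*23.7 + 77.59*23.7) / (264.62 + 1404.5 + 77.59)
    = 87787 / 1746.8 ≈ 50.26 °C

T_f ≈ 50.3 °C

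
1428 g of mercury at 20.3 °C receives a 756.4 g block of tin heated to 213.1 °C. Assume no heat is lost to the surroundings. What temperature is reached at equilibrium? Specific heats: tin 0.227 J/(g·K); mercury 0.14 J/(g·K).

With ΣQ=0 the equilibrium temperature is the m·c-weighted mean:
T_f = (171.7·213.1 + 199.92·20.3) / (171.7 + 199.92)
    = 40648 / 371.62 ≈ 109.38 °C

T_f ≈ 109.4 °C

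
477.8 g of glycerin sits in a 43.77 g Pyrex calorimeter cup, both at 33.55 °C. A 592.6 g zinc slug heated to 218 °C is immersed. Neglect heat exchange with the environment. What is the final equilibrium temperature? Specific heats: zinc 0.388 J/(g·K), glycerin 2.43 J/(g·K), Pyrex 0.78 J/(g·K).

T_f ≈ 63.3 °C

Conservation of energy gives ΣQ = 0:
592.6*0.388*(T − 218) + 477.8*2.43*(T − 33.55) + 43.77*0.78*(T − 33.55) = 0
(229.93 + 1161.1 + 34.14) T = 229.93*218 + 1161.1*33.55 + 34.14*33.55
T ≈ 63.31 °C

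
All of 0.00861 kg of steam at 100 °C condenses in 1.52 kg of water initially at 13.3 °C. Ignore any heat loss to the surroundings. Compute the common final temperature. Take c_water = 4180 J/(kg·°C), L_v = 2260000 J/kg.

Energy conservation, ΣQ = 0:
condense steam: −0.00861·2260000 = −19459; condensed water 100 °C→T: 35.99(T − 100); water warms: 1.52·4180·(T − 13.3) = 6353.6(T − 13.3)
6389.6 T = 19459 + 3599 + 84503 = 107560
T ≈ 16.83 °C, under the boiling point, so the assumption holds.

T_f ≈ 16.8 °C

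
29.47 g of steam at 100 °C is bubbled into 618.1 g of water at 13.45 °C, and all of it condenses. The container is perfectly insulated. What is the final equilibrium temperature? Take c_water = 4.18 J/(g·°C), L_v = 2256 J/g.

T_f ≈ 42.0 °C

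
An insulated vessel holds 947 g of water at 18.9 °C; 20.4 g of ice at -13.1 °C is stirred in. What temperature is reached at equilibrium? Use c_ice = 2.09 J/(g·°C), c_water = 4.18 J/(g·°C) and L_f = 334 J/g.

T_f ≈ 16.7 °C

Sum of m c ΔT and latent-heat terms is zero:
ice -13.1→0 °C: 20.4×2.09×13.1 = 558.53; fusion: m_ice L_f = 20.4×334 = 6813.6; warm the meltwater: 85.27 T; water cools: 947×4.18×(T − 18.9) = 3958.5(T − 18.9)
4043.7 T = 74815 − 7372.1 = 67443
T ≈ 16.68 °C. Since T > 0 °C, the all-ice-melts assumption holds.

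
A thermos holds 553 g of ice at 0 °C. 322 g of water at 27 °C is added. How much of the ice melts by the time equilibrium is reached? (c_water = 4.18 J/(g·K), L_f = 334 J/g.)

m_melted ≈ 109 g

Water can give up m c ΔT = 322·4.18·27 = 36341 J before reaching 0 °C.
Fully melting the ice requires m_ice L_f = 553·334 = 184702 J.
36341 J < 184702 J, so only part of the ice melts and the system sits at 0 °C.
m_melt = 36341 / L_f = 108.8 g.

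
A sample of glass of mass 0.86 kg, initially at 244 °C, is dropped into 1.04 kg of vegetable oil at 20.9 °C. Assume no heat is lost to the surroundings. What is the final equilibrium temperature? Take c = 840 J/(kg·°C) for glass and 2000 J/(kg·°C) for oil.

T_f ≈ 78.4 °C

Taking heat into each body as positive, Σ m c ΔT = 0:
0.86·840·(T − 244) + 1.04·2000·(T − 20.9) = 0
2802.4 T = 219738
T = 219738/2802.4 ≈ 78.41 °C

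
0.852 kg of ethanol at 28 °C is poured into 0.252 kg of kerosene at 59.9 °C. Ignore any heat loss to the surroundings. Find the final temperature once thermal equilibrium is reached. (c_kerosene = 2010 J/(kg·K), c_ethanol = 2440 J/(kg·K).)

T_f ≈ 34.2 °C

T_f = Σ m_i c_i T_i / Σ m_i c_i:
T_f = (506.52*59.9 + 2078.9*28) / (506.52 + 2078.9)
    = 88549 / 2585.4 ≈ 34.25 °C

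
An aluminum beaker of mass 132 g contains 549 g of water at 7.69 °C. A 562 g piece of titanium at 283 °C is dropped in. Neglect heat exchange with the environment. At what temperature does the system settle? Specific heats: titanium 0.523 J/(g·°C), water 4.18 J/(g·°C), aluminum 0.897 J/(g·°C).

T_f ≈ 37.6 °C

Energy conservation, ΣQ = 0:
562×0.523×(T − 283) + 549×4.18×(T − 7.69) + 132×0.897×(T − 7.69) = 0
293.93(T − 283) + 2294.8(T − 7.69) + 118.4(T − 7.69) = 0
2707.1 T = 101739
T ≈ 37.58 °C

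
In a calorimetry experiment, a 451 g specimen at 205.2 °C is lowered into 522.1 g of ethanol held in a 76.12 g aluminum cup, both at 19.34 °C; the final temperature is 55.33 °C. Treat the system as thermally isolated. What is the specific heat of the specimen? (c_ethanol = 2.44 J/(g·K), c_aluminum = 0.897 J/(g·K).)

Conservation of energy gives ΣQ = 0:
451·c·(55.33 − 205.2) + 522.1·2.44·(55.33 − 19.34) + 76.12·0.897·(55.33 − 19.34) = 0
-67591 c = -48306
c = -48306/-67591 ≈ 0.7147 J/(g·K)

c ≈ 0.715 J/(g·K)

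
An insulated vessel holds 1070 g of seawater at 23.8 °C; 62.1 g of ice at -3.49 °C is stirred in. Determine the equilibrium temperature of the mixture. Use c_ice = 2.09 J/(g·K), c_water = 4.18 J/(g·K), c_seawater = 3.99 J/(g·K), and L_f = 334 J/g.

Heat gained plus heat lost sum to zero:
ice -3.49→0 °C: 62.1×2.09×3.49 = 452.96
  latent heat to melt: 62.1×334 = 20741
  warm the meltwater: 259.58 T
  seawater cools: 1070×3.99×(T − 23.8) = 4269.3(T − 23.8)
4528.9 T = 101609 − 21194 = 80415
T ≈ 17.76 °C (positive, so assuming full melt was valid).

T_f ≈ 17.8 °C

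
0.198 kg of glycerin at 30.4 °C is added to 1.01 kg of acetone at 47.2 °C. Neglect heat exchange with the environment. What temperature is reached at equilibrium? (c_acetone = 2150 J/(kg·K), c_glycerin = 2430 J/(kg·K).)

T_f is the heat-capacity-weighted average of the initial temperatures:
T_f = (2171.5·47.2 + 481.14·30.4) / (2171.5 + 481.14)
    = 117121 / 2652.6 ≈ 44.15 °C

T_f ≈ 44.2 °C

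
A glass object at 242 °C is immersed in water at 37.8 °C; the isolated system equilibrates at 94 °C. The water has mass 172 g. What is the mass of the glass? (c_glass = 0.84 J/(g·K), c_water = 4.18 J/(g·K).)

m ≈ 325 g

Taking heat into each body as positive, Σ m c ΔT = 0:
m×0.84×(94 − 242) + 172×4.18×(94 − 37.8) = 0
-124.32 m = -40406
m = -40406/-124.32 ≈ 325 g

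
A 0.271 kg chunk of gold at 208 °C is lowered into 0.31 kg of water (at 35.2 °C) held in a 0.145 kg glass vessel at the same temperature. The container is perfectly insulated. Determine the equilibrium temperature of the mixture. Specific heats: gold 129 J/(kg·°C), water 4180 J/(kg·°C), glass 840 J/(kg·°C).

T_f ≈ 39.4 °C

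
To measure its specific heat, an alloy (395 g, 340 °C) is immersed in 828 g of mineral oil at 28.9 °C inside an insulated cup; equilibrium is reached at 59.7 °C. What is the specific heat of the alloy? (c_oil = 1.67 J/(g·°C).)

c ≈ 0.385 J/(g·°C)

Conservation of energy gives ΣQ = 0:
395×c×(59.7 − 340) + 828×1.67×(59.7 − 28.9) = 0
-110718 c = -42589
c = -42589/-110718 ≈ 0.3847 J/(g·°C)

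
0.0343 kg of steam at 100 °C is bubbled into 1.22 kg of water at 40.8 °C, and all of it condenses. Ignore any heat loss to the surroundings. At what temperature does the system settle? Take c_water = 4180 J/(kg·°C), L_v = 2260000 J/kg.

Let T be the final temperature. ΣQ_i = 0:
latent heat released on condensation: 0.0343×2260000 = 77518
  condensed water 100 °C→T: 143.37(T − 100)
  water warms: 1.22×4180×(T − 40.8) = 5099.6(T − 40.8)
5243 T = 77518 + 14337 + 208064 = 299919
T ≈ 57.20 °C (< 100 °C, so full condensation is consistent).

T_f ≈ 57.2 °C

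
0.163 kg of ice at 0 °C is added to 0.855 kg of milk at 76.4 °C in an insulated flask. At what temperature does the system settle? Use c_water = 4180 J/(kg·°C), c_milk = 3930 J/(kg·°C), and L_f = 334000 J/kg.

T_f ≈ 50.0 °C

Let T be the final temperature. ΣQ_i = 0:
fusion: m_ice L_f = 0.163×334000 = 54442; meltwater 0→T: 0.163×4180×T = 681.34 T; milk: 3360.2(T − 76.4)
4041.5 T = 256715 − 54442 = 202273
T ≈ 50.05 °C — above 0 °C, consistent with complete melting.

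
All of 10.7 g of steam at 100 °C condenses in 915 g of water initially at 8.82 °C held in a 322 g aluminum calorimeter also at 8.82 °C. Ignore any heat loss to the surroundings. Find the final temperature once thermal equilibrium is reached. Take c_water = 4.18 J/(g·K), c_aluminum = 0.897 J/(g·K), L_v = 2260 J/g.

Setting the total heat transfer to zero:
steam→water at 100 °C releases m L_v = 10.7·2260 = 24182; condensed water 100 °C→T: 44.73(T − 100); original water: 3824.7(T − 8.82); aluminum cup: 322·0.897·(T − 8.82) = 288.83(T − 8.82)
4158.3 T = 24182 + 4472.6 + 36281 = 64936
T ≈ 15.62 °C, under the boiling point, so the assumption holds.

T_f ≈ 15.6 °C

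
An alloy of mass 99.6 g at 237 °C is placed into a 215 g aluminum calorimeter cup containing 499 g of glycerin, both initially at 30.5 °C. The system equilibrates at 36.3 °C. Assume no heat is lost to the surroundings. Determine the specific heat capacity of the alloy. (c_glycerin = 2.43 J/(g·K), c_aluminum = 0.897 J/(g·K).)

c ≈ 0.408 J/(g·K)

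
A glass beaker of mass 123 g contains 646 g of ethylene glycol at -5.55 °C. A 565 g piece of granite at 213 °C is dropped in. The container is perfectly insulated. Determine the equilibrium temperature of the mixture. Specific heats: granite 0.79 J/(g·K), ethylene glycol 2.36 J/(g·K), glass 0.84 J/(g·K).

T_f ≈ 41.5 °C

Setting the total heat transfer to zero:
565·0.79·(T − 213) + 646·2.36·(T − (-5.55)) + 123·0.84·(T − (-5.55)) = 0
446.35(T − 213) + 1524.6(T − (-5.55)) + 103.32(T − (-5.55)) = 0
(446.35 + 1524.6 + 103.32) T = 446.35·213 + 1524.6·(-5.55) + 103.32·(-5.55)
T = 86038/2074.2 ≈ 41.48 °C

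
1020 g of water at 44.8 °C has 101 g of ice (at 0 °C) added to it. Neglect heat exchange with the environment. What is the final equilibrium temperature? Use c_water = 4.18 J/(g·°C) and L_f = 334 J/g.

Energy balance with sensible and latent terms:
melt ice: 101×334 = 33734
  meltwater 0→T: 101×4.18×T = 422.18 T
  water: 4263.6(T − 44.8)
4685.8 T = 191009 − 33734 = 157275
T ≈ 33.56 °C — above 0 °C, consistent with complete melting.

T_f ≈ 33.6 °C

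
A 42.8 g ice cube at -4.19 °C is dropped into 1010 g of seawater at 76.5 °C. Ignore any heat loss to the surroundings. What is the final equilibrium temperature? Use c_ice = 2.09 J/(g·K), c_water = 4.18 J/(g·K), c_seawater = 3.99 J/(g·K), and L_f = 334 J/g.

T_f ≈ 69.8 °C

Energy balance with sensible and latent terms:
warm ice to 0 °C: 42.8·2.09·(0 − (-4.19)) = 374.8; melt ice: 42.8·334 = 14295; warm the meltwater: 178.9 T; seawater cools: 1010·3.99·(T − 76.5) = 4029.9(T − 76.5)
4208.8 T = 308287 − 14670 = 293617
T ≈ 69.76 °C — above 0 °C, consistent with complete melting.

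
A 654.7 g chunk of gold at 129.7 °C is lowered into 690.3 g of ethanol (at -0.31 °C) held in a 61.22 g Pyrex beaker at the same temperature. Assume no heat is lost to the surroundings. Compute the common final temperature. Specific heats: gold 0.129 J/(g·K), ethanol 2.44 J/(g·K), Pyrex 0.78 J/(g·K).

Conservation of energy gives ΣQ = 0:
654.7*0.129*(T − 129.7) + 690.3*2.44*(T − (-0.31)) + 61.22*0.78*(T − (-0.31)) = 0
(84.46 + 1684.3 + 47.75) T = 84.46*129.7 + 1684.3*(-0.31) + 47.75*(-0.31)
T ≈ 5.73 °C

T_f ≈ 5.7 °C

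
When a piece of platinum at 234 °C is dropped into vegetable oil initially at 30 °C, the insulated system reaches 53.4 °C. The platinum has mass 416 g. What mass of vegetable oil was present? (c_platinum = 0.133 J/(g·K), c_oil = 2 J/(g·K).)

m ≈ 214 g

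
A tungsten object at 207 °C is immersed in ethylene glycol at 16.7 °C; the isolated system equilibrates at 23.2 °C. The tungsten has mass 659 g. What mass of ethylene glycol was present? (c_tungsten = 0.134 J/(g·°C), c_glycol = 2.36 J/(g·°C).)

m ≈ 1060 g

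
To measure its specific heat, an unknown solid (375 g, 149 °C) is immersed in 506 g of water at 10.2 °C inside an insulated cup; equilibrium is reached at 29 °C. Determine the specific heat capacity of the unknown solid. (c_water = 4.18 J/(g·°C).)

Energy conservation, ΣQ = 0:
375×c×(29 − 149) + 506×4.18×(29 − 10.2) = 0
-45000 c = -39764
c = -39764/-45000 ≈ 0.8836 J/(g·°C)

c ≈ 0.884 J/(g·°C)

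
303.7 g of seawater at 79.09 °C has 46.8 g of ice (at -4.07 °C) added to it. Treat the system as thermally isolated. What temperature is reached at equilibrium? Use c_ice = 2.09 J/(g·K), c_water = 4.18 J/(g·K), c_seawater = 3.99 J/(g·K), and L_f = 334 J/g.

Sum of m c ΔT and latent-heat terms is zero:
warm ice to 0 °C: 46.8·2.09·(0 − (-4.07)) = 398.09
  fusion: m_ice L_f = 46.8·334 = 15631
  warm the meltwater: 195.62 T
  seawater: 1211.8(T − 79.09)
1407.4 T = 95838 − 16029 = 79809
T ≈ 56.71 °C — above 0 °C, consistent with complete melting.

T_f ≈ 56.7 °C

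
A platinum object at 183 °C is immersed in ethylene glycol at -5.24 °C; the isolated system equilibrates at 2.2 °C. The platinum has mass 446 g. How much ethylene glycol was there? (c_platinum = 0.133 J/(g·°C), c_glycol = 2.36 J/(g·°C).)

m ≈ 611 g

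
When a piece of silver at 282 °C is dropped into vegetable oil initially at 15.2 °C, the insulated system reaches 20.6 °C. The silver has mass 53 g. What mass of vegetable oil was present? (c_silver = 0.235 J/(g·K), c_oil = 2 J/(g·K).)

m ≈ 301 g

Let T be the final temperature. ΣQ_i = 0:
53×0.235×(20.6 − 282) + m×2×(20.6 − 15.2) = 0
10.8 m = 3255.7
m = 3255.7/10.8 ≈ 301.5 g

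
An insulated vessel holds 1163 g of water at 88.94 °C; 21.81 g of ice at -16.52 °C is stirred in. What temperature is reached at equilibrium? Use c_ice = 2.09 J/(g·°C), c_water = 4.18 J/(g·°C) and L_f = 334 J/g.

Taking heat into each body as positive, Σ m c ΔT = 0:
ice -16.52→0 °C: 21.81×2.09×16.52 = 753.03
  latent heat to melt: 21.81×334 = 7284.5
  warm the meltwater: 91.17 T
  water cools: 1163×4.18×(T − 88.94) = 4861.3(T − 88.94)
4952.5 T = 432368 − 8037.6 = 424330
T ≈ 85.68 °C (positive, so assuming full melt was valid).

T_f ≈ 85.7 °C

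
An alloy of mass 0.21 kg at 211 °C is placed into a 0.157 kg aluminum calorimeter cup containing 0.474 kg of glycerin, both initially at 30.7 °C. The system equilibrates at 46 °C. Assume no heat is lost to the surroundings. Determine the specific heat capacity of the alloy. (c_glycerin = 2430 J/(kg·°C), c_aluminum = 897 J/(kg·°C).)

Net heat exchanged in the isolated system is zero:
0.21×c×(46 − 211) + 0.474×2430×(46 − 30.7) + 0.157×897×(46 − 30.7) = 0
-34.65 c = -19778
c = -19778/-34.65 ≈ 570.8 J/(kg·°C)

c ≈ 571 J/(kg·°C)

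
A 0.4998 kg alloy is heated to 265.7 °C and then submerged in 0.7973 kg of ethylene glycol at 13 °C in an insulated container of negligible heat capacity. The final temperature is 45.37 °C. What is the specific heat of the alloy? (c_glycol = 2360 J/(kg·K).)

c ≈ 553 J/(kg·K)

Heat gained plus heat lost sum to zero:
0.4998×c×(45.37 − 265.7) + 0.7973×2360×(45.37 − 13) = 0
-110.12 c = -60908
c = -60908/-110.12 ≈ 553.1 J/(kg·K)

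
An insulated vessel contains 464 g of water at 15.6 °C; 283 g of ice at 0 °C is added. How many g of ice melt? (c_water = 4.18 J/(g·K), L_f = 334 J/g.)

Cooling the water to 0 °C releases 464×4.18×15.6 = 30257 J.
To melt every bit of ice: 283×334 = 94522 J.
Since 30257 < 94522 J, not all the ice melts; equilibrium is at 0 °C.
Mass melted = 30257/334 ≈ 90.59 g.

m_melted ≈ 90.6 g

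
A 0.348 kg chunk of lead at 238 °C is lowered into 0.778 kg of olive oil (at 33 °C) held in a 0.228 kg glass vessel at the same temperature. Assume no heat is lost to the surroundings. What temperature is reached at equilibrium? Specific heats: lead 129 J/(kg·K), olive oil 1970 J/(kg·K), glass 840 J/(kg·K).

T_f ≈ 38.2 °C

Net heat exchanged in the isolated system is zero:
0.348·129·(T − 238) + 0.778·1970·(T − 33) + 0.228·840·(T − 33) = 0
1769.1 T = 67582
T ≈ 38.20 °C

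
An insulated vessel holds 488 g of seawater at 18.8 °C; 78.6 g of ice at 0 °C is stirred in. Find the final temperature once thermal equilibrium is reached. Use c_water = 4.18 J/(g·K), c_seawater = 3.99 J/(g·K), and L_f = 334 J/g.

T_f ≈ 4.5 °C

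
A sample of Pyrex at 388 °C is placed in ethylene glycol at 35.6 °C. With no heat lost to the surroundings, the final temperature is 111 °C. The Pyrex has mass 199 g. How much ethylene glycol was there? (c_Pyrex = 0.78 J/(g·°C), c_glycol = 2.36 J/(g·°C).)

m ≈ 242 g

Conservation of energy gives ΣQ = 0:
199×0.78×(111 − 388) + m×2.36×(111 − 35.6) = 0
177.94 m = 42996
m = 42996/177.94 ≈ 241.6 g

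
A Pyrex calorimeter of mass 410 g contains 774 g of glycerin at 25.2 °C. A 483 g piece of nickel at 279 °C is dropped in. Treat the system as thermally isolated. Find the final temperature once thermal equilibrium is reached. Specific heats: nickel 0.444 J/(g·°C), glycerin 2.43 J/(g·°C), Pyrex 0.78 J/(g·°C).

T_f ≈ 47.7 °C

Conservation of energy gives ΣQ = 0:
483×0.444×(T − 279) + 774×2.43×(T − 25.2) + 410×0.78×(T − 25.2) = 0
(214.45 + 1880.8 + 319.8) T = 214.45×279 + 1880.8×25.2 + 319.8×25.2
T = 115288/2415.1 ≈ 47.74 °C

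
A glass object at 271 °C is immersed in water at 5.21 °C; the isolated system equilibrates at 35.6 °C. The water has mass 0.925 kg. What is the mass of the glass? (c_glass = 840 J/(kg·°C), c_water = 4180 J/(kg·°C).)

m ≈ 0.594 kg

Taking heat into each body as positive, Σ m c ΔT = 0:
m·840·(35.6 − 271) + 0.925·4180·(35.6 − 5.21) = 0
-197736 m = -117503
m = -117503/-197736 ≈ 0.5942 kg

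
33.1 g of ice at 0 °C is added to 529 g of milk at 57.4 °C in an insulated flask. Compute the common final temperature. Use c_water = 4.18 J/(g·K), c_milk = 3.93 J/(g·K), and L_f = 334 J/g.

T_f ≈ 48.8 °C

Let T be the final temperature. ΣQ_i = 0:
fusion: m_ice L_f = 33.1·334 = 11055
  warm the meltwater: 138.36 T
  milk cools: 529·3.93·(T − 57.4) = 2079(T − 57.4)
2217.3 T = 119333 − 11055 = 108277
T ≈ 48.83 °C (positive, so assuming full melt was valid).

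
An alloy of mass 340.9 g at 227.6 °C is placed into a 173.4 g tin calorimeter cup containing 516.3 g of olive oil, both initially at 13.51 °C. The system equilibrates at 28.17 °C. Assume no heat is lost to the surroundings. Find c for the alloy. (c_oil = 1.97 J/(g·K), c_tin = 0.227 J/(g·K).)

c ≈ 0.228 J/(g·K)

Energy conservation, ΣQ = 0:
340.9·c·(28.17 − 227.6) + 516.3·1.97·(28.17 − 13.51) + 173.4·0.227·(28.17 − 13.51) = 0
-67986 c = -15488
c = -15488/-67986 ≈ 0.2278 J/(g·K)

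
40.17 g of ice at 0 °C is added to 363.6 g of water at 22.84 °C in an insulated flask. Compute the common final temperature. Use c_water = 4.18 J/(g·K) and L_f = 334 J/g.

Energy conservation, ΣQ = 0:
fusion: m_ice L_f = 40.17×334 = 13417
  warm the meltwater: 167.91 T
  water: 1519.8(T − 22.84)
1687.8 T = 34713 − 13417 = 21297
T ≈ 12.62 °C. Since T > 0 °C, the all-ice-melts assumption holds.

T_f ≈ 12.6 °C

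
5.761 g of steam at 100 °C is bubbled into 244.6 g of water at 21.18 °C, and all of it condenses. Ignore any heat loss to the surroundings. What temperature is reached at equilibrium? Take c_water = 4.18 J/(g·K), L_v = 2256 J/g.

Taking heat into each body as positive, Σ m c ΔT = 0:
condense steam: −5.761×2256 = −12997; condensed water 100 °C→T: 24.08(T − 100); original water: 1022.4(T − 21.18)
1046.5 T = 12997 + 2408.1 + 21655 = 37060
T ≈ 35.41 °C — below 100 °C, confirming all the steam condensed.

T_f ≈ 35.4 °C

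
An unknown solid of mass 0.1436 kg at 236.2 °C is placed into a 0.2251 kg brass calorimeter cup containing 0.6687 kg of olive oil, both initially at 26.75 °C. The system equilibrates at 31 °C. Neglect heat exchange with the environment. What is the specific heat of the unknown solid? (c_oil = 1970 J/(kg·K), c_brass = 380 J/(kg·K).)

c ≈ 202 J/(kg·K)

Heat gained plus heat lost sum to zero:
0.1436·c·(31 − 236.2) + 0.6687·1970·(31 − 26.75) + 0.2251·380·(31 − 26.75) = 0
-29.47 c = -5962.2
c = -5962.2/-29.47 ≈ 202.3 J/(kg·K)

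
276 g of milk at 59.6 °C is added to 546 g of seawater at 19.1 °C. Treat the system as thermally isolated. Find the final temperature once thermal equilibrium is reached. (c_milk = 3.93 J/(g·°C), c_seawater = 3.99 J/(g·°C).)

T_f ≈ 32.6 °C

Setting the total heat transfer to zero:
276*3.93*(T − 59.6) + 546*3.99*(T − 19.1) = 0
3263.2 T = 106257
T ≈ 32.56 °C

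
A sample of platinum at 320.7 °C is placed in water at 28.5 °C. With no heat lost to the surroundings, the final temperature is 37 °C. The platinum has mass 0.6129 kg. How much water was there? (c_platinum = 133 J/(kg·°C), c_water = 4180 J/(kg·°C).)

m ≈ 0.651 kg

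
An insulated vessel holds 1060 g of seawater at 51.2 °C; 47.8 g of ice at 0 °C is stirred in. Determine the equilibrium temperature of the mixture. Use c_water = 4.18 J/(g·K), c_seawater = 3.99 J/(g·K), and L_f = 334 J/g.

T_f ≈ 45.3 °C

Net heat exchanged in the isolated system is zero:
melt ice: 47.8×334 = 15965
  meltwater 0→T: 47.8×4.18×T = 199.8 T
  seawater cools: 1060×3.99×(T − 51.2) = 4229.4(T − 51.2)
4429.2 T = 216545 − 15965 = 200580
T ≈ 45.29 °C — above 0 °C, consistent with complete melting.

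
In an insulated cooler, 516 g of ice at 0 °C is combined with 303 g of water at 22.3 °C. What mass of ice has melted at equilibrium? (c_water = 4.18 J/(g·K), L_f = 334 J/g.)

Cooling the water to 0 °C releases 303×4.18×22.3 = 28244 J.
To melt every bit of ice: 516×334 = 172344 J.
That's not enough to melt it all — equilibrium is at 0 °C with ice remaining.
m_melted×334 = 28244  ⇒  m_melted ≈ 84.56 g.

m_melted ≈ 84.6 g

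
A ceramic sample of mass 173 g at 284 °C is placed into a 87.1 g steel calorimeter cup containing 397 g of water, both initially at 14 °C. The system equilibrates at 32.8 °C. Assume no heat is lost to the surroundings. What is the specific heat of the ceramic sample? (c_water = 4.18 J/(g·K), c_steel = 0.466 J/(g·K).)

c ≈ 0.735 J/(g·K)

Conservation of energy gives ΣQ = 0:
173·c·(32.8 − 284) + 397·4.18·(32.8 − 14) + 87.1·0.466·(32.8 − 14) = 0
-43458 c = -31961
c = -31961/-43458 ≈ 0.7355 J/(g·K)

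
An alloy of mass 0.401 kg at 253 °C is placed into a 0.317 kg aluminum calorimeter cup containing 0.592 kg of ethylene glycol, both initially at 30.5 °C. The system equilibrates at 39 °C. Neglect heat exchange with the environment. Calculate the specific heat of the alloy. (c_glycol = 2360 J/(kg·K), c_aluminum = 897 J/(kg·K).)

c ≈ 167 J/(kg·K)

Conservation of energy gives ΣQ = 0:
0.401×c×(39 − 253) + 0.592×2360×(39 − 30.5) + 0.317×897×(39 − 30.5) = 0
-85.81 c = -14292
c = -14292/-85.81 ≈ 166.6 J/(kg·K)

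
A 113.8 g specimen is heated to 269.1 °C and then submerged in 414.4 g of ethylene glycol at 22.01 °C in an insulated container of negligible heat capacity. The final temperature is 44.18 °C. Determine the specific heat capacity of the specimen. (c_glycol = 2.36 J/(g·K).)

Taking heat into each body as positive, Σ m c ΔT = 0:
113.8×c×(44.18 − 269.1) + 414.4×2.36×(44.18 − 22.01) = 0
-25596 c = -21682
c = -21682/-25596 ≈ 0.8471 J/(g·K)

c ≈ 0.847 J/(g·K)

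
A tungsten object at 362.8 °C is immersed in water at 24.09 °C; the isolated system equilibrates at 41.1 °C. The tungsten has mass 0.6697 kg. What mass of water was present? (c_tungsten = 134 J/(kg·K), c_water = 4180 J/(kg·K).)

m ≈ 0.406 kg

|Q_tungsten| = |Q_water|:
0.6697·134·(362.8 − 41.1) = m·4180·(41.1 − 24.09)
71102 m = 28869  ⇒  m ≈ 0.406 kg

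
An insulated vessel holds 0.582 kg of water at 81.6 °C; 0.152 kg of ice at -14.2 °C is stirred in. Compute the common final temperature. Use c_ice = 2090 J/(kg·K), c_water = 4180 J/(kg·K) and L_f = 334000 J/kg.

Sum of m c ΔT and latent-heat terms is zero:
warm ice to 0 °C: 0.152×2090×(0 − (-14.2)) = 4511.1; fusion: m_ice L_f = 0.152×334000 = 50768; meltwater 0→T: 0.152×4180×T = 635.36 T; water cools: 0.582×4180×(T − 81.6) = 2432.8(T − 81.6)
3068.1 T = 198513 − 55279 = 143234
T ≈ 46.68 °C (positive, so assuming full melt was valid).

T_f ≈ 46.7 °C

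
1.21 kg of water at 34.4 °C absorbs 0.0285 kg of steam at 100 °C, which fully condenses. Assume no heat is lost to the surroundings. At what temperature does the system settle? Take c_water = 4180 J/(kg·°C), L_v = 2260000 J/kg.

Net heat exchanged in the isolated system is zero:
steam→water at 100 °C releases m L_v = 0.0285×2260000 = 64410
  condensate cools 100→T: 0.0285×4180×(T − 100) = 119.13(T − 100)
  water warms: 1.21×4180×(T − 34.4) = 5057.8(T − 34.4)
5176.9 T = 64410 + 11913 + 173988 = 250311
T ≈ 48.35 °C, under the boiling point, so the assumption holds.

T_f ≈ 48.4 °C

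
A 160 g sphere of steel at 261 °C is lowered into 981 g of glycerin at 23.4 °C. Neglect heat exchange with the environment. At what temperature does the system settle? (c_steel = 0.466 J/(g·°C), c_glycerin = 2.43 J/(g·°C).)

T_f ≈ 30.6 °C

Taking heat into each body as positive, Σ m c ΔT = 0:
160*0.466*(T − 261) + 981*2.43*(T − 23.4) = 0
74.56(T − 261) + 2383.8(T − 23.4) = 0
2458.4 T = 75242
T = 75242/2458.4 ≈ 30.61 °C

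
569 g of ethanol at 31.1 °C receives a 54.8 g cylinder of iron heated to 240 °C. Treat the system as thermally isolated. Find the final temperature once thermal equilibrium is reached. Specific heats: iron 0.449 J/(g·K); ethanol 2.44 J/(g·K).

T_f ≈ 34.7 °C

T_f is the heat-capacity-weighted average of the initial temperatures:
T_f = (24.61×240 + 1388.4×31.1) / (24.61 + 1388.4)
    = 49083 / 1413 ≈ 34.74 °C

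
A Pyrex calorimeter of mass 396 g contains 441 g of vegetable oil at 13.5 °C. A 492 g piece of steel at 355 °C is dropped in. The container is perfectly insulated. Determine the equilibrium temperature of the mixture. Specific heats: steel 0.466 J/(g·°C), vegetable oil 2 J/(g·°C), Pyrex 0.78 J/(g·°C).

T_f ≈ 68.6 °C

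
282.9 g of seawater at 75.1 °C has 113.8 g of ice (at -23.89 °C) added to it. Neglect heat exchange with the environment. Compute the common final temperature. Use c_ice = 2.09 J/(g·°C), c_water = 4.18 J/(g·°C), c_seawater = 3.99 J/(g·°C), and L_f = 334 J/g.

Net heat exchanged in the isolated system is zero:
warm ice to 0 °C: 113.8·2.09·(0 − (-23.89)) = 5682
  latent heat to melt: 113.8·334 = 38009
  meltwater 0→T: 113.8·4.18·T = 475.68 T
  seawater cools: 282.9·3.99·(T − 75.1) = 1128.8(T − 75.1)
1604.5 T = 84771 − 43691 = 41079
T ≈ 25.60 °C — above 0 °C, consistent with complete melting.

T_f ≈ 25.6 °C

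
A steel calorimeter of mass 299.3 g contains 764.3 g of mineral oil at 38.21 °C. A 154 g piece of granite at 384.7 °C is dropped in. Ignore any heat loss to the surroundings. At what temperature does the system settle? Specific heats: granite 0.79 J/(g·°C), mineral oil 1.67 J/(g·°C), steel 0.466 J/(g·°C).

Conservation of energy gives ΣQ = 0:
154·0.79·(T − 384.7) + 764.3·1.67·(T − 38.21) + 299.3·0.466·(T − 38.21) = 0
121.66(T − 384.7) + 1276.4(T − 38.21) + 139.47(T − 38.21) = 0
1537.5 T = 100902
T ≈ 65.63 °C

T_f ≈ 65.6 °C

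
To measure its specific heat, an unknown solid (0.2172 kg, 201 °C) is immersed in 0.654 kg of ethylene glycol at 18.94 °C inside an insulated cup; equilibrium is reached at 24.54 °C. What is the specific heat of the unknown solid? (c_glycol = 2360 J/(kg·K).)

c ≈ 226 J/(kg·K)

m_s c (T_s − T_f) = m_glycol c_glycol (T_f − T_0):
0.2172·c·(201 − 24.54) = 0.654·2360·(24.54 − 18.94)
38.33 c = 8643.3  ⇒  c ≈ 225.5 J/(kg·K)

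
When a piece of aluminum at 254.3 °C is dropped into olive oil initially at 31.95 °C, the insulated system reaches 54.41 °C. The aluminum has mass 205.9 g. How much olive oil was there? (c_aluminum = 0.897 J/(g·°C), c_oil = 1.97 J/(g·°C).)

Energy conservation, ΣQ = 0:
205.9×0.897×(54.41 − 254.3) + m×1.97×(54.41 − 31.95) = 0
44.25 m = 36918
m = 36918/44.25 ≈ 834.4 g

m ≈ 834 g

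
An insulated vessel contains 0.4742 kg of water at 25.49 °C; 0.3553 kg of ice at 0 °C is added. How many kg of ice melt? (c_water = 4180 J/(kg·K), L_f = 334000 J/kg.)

Water can give up m c ΔT = 0.4742×4180×25.49 = 50525 J before reaching 0 °C.
Fully melting the ice requires m_ice L_f = 0.3553×334000 = 118670 J.
Since 50525 < 118670 J, not all the ice melts; equilibrium is at 0 °C.
Mass melted = 50525/334000 ≈ 0.1513 kg.

m_melted ≈ 0.151 kg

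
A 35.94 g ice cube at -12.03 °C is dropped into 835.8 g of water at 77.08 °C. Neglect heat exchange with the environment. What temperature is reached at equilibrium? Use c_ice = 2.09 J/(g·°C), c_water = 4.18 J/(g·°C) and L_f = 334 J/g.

T_f ≈ 70.4 °C

Energy conservation, ΣQ = 0:
warm ice to 0 °C: 35.94·2.09·(0 − (-12.03)) = 903.63; melt ice: 35.94·334 = 12004; warm the meltwater: 150.23 T; water: 3493.6(T − 77.08)
3643.9 T = 269290 − 12908 = 256382
T ≈ 70.36 °C. Since T > 0 °C, the all-ice-melts assumption holds.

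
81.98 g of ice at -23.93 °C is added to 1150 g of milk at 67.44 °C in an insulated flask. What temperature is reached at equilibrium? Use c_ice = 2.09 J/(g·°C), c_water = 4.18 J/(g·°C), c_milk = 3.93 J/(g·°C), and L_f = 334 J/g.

T_f ≈ 56.2 °C

Sum of m c ΔT and latent-heat terms is zero:
warm ice to 0 °C: 81.98·2.09·(0 − (-23.93)) = 4100.1
  fusion: m_ice L_f = 81.98·334 = 27381
  meltwater 0→T: 81.98·4.18·T = 342.68 T
  milk cools: 1150·3.93·(T − 67.44) = 4519.5(T − 67.44)
4862.2 T = 304795 − 31481 = 273314
T ≈ 56.21 °C. Since T > 0 °C, the all-ice-melts assumption holds.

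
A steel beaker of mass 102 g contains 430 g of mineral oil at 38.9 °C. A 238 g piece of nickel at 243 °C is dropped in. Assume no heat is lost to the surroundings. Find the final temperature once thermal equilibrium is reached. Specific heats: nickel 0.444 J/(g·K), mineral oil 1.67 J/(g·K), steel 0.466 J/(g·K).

T_f = Σ m_i c_i T_i / Σ m_i c_i:
T_f = (105.67*243 + 718.1*38.9 + 47.53*38.9) / (105.67 + 718.1 + 47.53)
    = 55461 / 871.3 ≈ 63.65 °C

T_f ≈ 63.7 °C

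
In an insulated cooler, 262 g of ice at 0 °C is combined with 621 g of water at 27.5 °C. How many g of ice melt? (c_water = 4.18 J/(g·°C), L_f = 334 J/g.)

Heat available from the water dropping to 0 °C: 621×4.18×27.5 = 71384 J.
To melt every bit of ice: 262×334 = 87508 J.
71384 J < 87508 J, so only part of the ice melts and the system sits at 0 °C.
m_melted×334 = 71384  ⇒  m_melted ≈ 213.7 g.

m_melted ≈ 214 g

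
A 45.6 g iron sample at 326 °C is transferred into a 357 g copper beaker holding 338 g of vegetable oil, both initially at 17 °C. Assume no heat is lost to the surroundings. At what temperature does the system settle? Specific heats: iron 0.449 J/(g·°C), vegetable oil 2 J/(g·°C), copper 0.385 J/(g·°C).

With ΣQ=0 the equilibrium temperature is the m·c-weighted mean:
T_f = (20.47*326 + 676*17 + 137.44*17) / (20.47 + 676 + 137.44)
    = 20503 / 833.92 ≈ 24.59 °C

T_f ≈ 24.6 °C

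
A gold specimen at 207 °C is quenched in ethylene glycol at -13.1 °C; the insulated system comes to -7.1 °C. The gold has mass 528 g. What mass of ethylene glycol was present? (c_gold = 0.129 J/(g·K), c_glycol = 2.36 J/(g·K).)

m ≈ 1030 g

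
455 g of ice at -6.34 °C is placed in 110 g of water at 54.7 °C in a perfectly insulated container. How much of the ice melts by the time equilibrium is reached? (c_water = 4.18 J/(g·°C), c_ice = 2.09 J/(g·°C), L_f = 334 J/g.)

m_melted ≈ 57.3 g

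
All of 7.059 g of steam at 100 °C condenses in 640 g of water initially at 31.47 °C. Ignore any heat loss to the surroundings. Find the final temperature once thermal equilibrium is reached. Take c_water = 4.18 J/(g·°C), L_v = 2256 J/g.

Let T be the final temperature. ΣQ_i = 0:
latent heat released on condensation: 7.059×2256 = 15925; condensed water 100 °C→T: 29.51(T − 100); water warms: 640×4.18×(T − 31.47) = 2675.2(T − 31.47)
2704.7 T = 15925 + 2950.7 + 84189 = 103064
T ≈ 38.11 °C, under the boiling point, so the assumption holds.

T_f ≈ 38.1 °C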